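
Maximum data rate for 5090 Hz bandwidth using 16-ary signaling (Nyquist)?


Rate = 2 * B * log2(M) = 2 * 5090 * 4.0 = 40720.0

40720.0 bps


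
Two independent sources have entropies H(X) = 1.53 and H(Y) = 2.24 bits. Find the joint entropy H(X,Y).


For independent variables, H(X,Y) = H(X) + H(Y) = 1.53 + 2.24 = 3.77

3.77 bits


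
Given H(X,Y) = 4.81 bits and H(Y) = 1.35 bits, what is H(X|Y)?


H(X|Y) = H(X,Y) - H(Y) = 4.81 - 1.35 = 3.46

3.46 bits


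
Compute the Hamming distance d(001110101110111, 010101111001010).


Count differing positions: . ^ ^ . ^ ^ . ^ . ^ ^ ^ ^ . ^ = 10 differences

10


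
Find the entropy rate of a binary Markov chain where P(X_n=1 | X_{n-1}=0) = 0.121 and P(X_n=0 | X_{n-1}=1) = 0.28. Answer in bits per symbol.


Stationary distribution: pi_0 = p10/(p01+p10) = 0.6983, pi_1 = 0.3017. Entropy rate H' = pi_0*H(p01) + pi_1*H(p10) = 0.6983*0.5322 + 0.3017*0.8555 = 0.6298

0.6298 bits/symbol


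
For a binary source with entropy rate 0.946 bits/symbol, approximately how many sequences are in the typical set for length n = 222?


log2|A_typical| = nH = 222 * 0.946 = 210.012, so |A_typical| ~ 2^210.012 = 1.659e+63

1.659e+63


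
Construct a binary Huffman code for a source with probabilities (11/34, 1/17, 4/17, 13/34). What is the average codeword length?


Huffman construction (repeatedly merge the two least-probable nodes; each merge adds 1 bit to every symbol beneath it): 1/17 + 4/17 = 5/17; 5/17 + 11/34 = 21/34; 13/34 + 21/34 = 1. Resulting codeword lengths (in the order the probabilities were given): (2, 3, 3, 1). L_avg = sum(p_i * l_i) = 11/34*2 + 1/17*3 + 4/17*3 + 13/34*1 = 65/34 = 1.9118

1.9118 bits


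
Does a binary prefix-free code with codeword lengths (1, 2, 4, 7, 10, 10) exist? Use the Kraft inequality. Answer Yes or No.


Kraft sum = sum(2^(-l_i)) = 0.8223, need <= 1. Result: satisfied (a binary prefix-free code with these lengths exists)

Yes


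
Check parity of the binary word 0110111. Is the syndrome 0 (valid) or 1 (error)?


Syndrome = XOR of all bits = 0 XOR 1 XOR 1 XOR 0 XOR 1 XOR 1 XOR 1 = 1

1


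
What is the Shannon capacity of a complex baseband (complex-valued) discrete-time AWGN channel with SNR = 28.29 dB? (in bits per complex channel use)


SNR_linear = 10^(28.29/10) = 674.528; C = log2(1 + SNR_linear) = log2(1 + 674.528) = 9.3999

9.3999 bits/channel use


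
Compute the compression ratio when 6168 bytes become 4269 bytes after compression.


Ratio = original / compressed = 6168 / 4269 = 1.4448

1.4448


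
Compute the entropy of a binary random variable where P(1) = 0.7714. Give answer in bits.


H = -p*log2(p) - (1-p)*log2(1-p). -0.7714*log2(0.7714) = 0.288850; -0.2286*log2(0.2286) = 0.486713. H = 0.288850 + 0.486713 = 0.7756

0.7756 bits


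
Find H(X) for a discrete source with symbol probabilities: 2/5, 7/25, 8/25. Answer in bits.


H = -sum(p_i * log2(p_i)). Terms: -(2/5)*log2(2/5) = 0.528771; -(7/25)*log2(7/25) = 0.514220; -(8/25)*log2(8/25) = 0.526034. H = 0.528771 + 0.514220 + 0.526034 = 1.569

1.569 bits


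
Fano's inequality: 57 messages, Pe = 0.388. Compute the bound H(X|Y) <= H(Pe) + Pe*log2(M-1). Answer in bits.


H(Pe) = -Pe*log2(Pe) - (1-Pe)*log2(1-Pe) = -0.388*log2(0.388) - 0.612*log2(0.612) = 0.529958 + 0.433539 = 0.9635. Pe*log2(M-1) = 0.388*log2(56) = 2.253254. Bound = H(Pe) + Pe*log2(M-1) = 0.529958 + 0.433539 + 2.253254 = 3.2168

3.2168 bits


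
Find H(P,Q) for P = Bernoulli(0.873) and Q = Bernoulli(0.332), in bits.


H(P,Q) = -p*log2(q) - (1-p)*log2(1-q). -0.873*log2(0.332) = 1.388720; -0.127*log2(0.668) = 0.073924. H(P,Q) = 1.388720 + 0.073924 = 1.4626

1.4626 bits


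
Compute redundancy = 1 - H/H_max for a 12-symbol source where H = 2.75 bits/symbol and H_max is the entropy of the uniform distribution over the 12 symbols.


H_max = log2(K) = log2(12) = 3.585 bits/symbol. Redundancy = 1 - H/H_max = 1 - 2.75/3.585 = 1 - 0.7671 = 0.2329

0.2329


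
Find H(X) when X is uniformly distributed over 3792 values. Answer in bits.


H = log2(n) = log2(3792) = 11.8887

11.8887 bits


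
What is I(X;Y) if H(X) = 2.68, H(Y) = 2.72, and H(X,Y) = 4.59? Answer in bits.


I(X;Y) = H(X) + H(Y) - H(X,Y) = 2.68 + 2.72 - 4.59 = 0.81

0.81 bits


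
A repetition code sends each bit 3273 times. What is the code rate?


Rate = k/n = 1/3273

1/3273


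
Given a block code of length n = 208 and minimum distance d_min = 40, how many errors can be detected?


Detection capability = d_min - 1 = 40 - 1 = 39

39 errors


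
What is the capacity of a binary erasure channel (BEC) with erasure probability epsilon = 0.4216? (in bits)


C = 1 - epsilon = 1 - 0.4216 = 0.5784

0.5784 bits


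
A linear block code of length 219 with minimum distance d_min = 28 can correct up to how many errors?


Correction capability = floor((d-1)/2) = floor((28-1)/2) = 13

13 errors


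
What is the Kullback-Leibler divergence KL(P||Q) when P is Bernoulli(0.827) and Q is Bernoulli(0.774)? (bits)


KL = p*log2(p/q) + (1-p)*log2((1-p)/(1-q)) = 0.827*log2(0.827/0.774) + 0.173*log2(0.173/0.226) = 0.0123

0.0123 bits


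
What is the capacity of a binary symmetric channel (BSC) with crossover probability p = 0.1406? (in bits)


H(p) = -p*log2(p) - (1-p)*log2(1-p) = -0.1406*log2(0.1406) - 0.8594*log2(0.8594) = 0.397945 + 0.187863 = 0.5858. C = 1 - H(p) = 1 - 0.5858 = 0.4142

0.4142 bits


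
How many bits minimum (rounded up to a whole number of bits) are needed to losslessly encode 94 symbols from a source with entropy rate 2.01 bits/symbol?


Minimum bits >= n * H = 94 * 2.01 = 188.94, rounded up to a whole number of bits = 189

189 bits


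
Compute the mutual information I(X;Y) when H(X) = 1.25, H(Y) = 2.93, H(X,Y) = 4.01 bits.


I(X;Y) = H(X) + H(Y) - H(X,Y) = 1.25 + 2.93 - 4.01 = 0.17

0.17 bits


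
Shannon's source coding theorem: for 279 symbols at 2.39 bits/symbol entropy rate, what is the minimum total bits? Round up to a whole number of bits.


Minimum bits >= n * H = 279 * 2.39 = 666.81, rounded up to a whole number of bits = 667

667 bits


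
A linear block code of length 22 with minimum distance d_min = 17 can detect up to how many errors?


Detection capability = d_min - 1 = 17 - 1 = 16

16 errors


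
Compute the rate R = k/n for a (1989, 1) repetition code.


Rate = k/n = 1/1989

1/1989


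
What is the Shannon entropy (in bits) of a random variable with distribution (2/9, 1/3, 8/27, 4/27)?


H = -sum(p_i * log2(p_i)). Terms: -(2/9)*log2(2/9) = 0.482206; -(1/3)*log2(1/3) = 0.528321; -(8/27)*log2(8/27) = 0.519967; -(4/27)*log2(4/27) = 0.408131. H = 0.482206 + 0.528321 + 0.519967 + 0.408131 = 1.9386

1.9386 bits


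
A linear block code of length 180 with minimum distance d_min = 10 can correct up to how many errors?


Correction capability = floor((d-1)/2) = floor((10-1)/2) = 4

4 errors


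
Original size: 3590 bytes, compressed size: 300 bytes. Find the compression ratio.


Ratio = original / compressed = 3590 / 300 = 11.9667

11.9667


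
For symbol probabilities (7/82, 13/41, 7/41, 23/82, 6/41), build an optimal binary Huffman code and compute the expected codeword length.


Huffman construction (repeatedly merge the two least-probable nodes; each merge adds 1 bit to every symbol beneath it): 7/82 + 6/41 = 19/82; 7/41 + 19/82 = 33/82; 23/82 + 13/41 = 49/82; 33/82 + 49/82 = 1. Resulting codeword lengths (in the order the probabilities were given): (3, 2, 2, 2, 3). L_avg = sum(p_i * l_i) = 7/82*3 + 13/41*2 + 7/41*2 + 23/82*2 + 6/41*3 = 183/82 = 2.2317

2.2317 bits


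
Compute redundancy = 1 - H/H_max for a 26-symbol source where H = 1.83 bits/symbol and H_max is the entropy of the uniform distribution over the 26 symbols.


H_max = log2(K) = log2(26) = 4.7004 bits/symbol. Redundancy = 1 - H/H_max = 1 - 1.83/4.7004 = 1 - 0.3893 = 0.6107

0.6107


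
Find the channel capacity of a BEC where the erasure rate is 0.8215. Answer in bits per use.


C = 1 - epsilon = 1 - 0.8215 = 0.1785

0.1785 bits


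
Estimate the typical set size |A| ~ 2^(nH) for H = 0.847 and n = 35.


log2|A_typical| = nH = 35 * 0.847 = 29.645, so |A_typical| ~ 2^29.645 = 8.395e+08

8.395e+08


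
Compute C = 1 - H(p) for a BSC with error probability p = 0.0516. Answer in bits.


H(p) = -p*log2(p) - (1-p)*log2(1-p) = -0.0516*log2(0.0516) - 0.9484*log2(0.9484) = 0.220667 + 0.072489 = 0.2932. C = 1 - H(p) = 1 - 0.2932 = 0.7068

0.7068 bits


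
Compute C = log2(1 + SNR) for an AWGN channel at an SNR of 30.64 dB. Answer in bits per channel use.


SNR_linear = 10^(30.64/10) = 1158.7774; C = log2(1 + SNR_linear) = log2(1 + 1158.7774) = 10.1796

10.1796 bits/channel use


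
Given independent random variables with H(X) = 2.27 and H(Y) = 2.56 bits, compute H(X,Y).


For independent variables, H(X,Y) = H(X) + H(Y) = 2.27 + 2.56 = 4.83

4.83 bits


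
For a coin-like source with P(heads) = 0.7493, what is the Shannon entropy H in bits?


H = -p*log2(p) - (1-p)*log2(1-p). -0.7493*log2(0.7493) = 0.311997; -0.2507*log2(0.2507) = 0.500389. H = 0.311997 + 0.500389 = 0.8124

0.8124 bits


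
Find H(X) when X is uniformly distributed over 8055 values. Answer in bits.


H = log2(n) = log2(8055) = 12.9757

12.9757 bits


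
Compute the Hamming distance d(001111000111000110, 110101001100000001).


Count differing positions: ^ ^ ^ . ^ . . . ^ . ^ ^ . . . ^ ^ ^ = 10 differences

10


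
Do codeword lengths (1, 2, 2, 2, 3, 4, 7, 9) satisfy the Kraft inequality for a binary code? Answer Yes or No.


Kraft sum = sum(2^(-l_i)) = 1.4473, need <= 1. Result: violated (a binary prefix-free code with these lengths cannot exist)

No


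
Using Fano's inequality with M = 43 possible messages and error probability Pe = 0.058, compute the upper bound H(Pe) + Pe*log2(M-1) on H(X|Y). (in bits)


H(Pe) = -Pe*log2(Pe) - (1-Pe)*log2(1-Pe) = -0.058*log2(0.058) - 0.942*log2(0.942) = 0.238253 + 0.081201 = 0.3195. Pe*log2(M-1) = 0.058*log2(42) = 0.312754. Bound = H(Pe) + Pe*log2(M-1) = 0.238253 + 0.081201 + 0.312754 = 0.6322

0.6322 bits


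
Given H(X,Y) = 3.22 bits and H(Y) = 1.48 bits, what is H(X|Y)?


H(X|Y) = H(X,Y) - H(Y) = 3.22 - 1.48 = 1.74

1.74 bits


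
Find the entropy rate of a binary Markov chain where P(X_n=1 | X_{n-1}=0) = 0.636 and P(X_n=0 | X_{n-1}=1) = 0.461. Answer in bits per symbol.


Stationary distribution: pi_0 = p10/(p01+p10) = 0.4202, pi_1 = 0.5798. Entropy rate H' = pi_0*H(p01) + pi_1*H(p10) = 0.4202*0.946 + 0.5798*0.9956 = 0.9747

0.9747 bits/symbol


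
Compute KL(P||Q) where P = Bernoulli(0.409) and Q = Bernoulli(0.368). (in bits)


KL = p*log2(p/q) + (1-p)*log2((1-p)/(1-q)) = 0.409*log2(0.409/0.368) + 0.591*log2(0.591/0.632) = 0.0051

0.0051 bits


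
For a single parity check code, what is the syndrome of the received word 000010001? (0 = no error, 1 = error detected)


Syndrome = XOR of all bits = 0 XOR 0 XOR 0 XOR 0 XOR 1 XOR 0 XOR 0 XOR 0 XOR 1 = 0

0


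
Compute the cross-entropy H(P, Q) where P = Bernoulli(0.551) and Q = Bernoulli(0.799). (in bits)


H(P,Q) = -p*log2(q) - (1-p)*log2(1-q). -0.551*log2(0.799) = 0.178377; -0.449*log2(0.201) = 1.039315. H(P,Q) = 0.178377 + 1.039315 = 1.2177

1.2177 bits


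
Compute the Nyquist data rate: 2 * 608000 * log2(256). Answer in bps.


Rate = 2 * B * log2(M) = 2 * 608000 * 8.0 = 9728000.0

9728000.0 bps


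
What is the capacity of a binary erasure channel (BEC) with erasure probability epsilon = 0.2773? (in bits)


C = 1 - epsilon = 1 - 0.2773 = 0.7227

0.7227 bits


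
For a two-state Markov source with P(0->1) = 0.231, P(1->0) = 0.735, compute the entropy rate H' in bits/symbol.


Stationary distribution: pi_0 = p10/(p01+p10) = 0.7609, pi_1 = 0.2391. Entropy rate H' = pi_0*H(p01) + pi_1*H(p10) = 0.7609*0.7798 + 0.2391*0.8342 = 0.7928

0.7928 bits/symbol


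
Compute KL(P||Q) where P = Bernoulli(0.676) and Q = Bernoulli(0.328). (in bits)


KL = p*log2(p/q) + (1-p)*log2((1-p)/(1-q)) = 0.676*log2(0.676/0.328) + 0.324*log2(0.324/0.672) = 0.3643

0.3643 bits


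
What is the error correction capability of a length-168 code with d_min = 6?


Correction capability = floor((d-1)/2) = floor((6-1)/2) = 2

2 errors


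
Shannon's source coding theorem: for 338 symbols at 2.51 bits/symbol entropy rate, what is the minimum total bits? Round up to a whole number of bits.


Minimum bits >= n * H = 338 * 2.51 = 848.38, rounded up to a whole number of bits = 849

849 bits


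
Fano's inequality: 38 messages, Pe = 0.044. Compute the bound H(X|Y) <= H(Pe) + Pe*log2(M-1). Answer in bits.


H(Pe) = -Pe*log2(Pe) - (1-Pe)*log2(1-Pe) = -0.044*log2(0.044) - 0.956*log2(0.956) = 0.198280 + 0.062061 = 0.2603. Pe*log2(M-1) = 0.044*log2(37) = 0.229216. Bound = H(Pe) + Pe*log2(M-1) = 0.198280 + 0.062061 + 0.229216 = 0.4896

0.4896 bits


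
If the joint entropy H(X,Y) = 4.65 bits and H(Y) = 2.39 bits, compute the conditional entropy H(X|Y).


H(X|Y) = H(X,Y) - H(Y) = 4.65 - 2.39 = 2.26

2.26 bits


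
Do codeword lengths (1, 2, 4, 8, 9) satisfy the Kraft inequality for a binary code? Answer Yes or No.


Kraft sum = sum(2^(-l_i)) = 0.8184, need <= 1. Result: satisfied (a binary prefix-free code with these lengths exists)

Yes


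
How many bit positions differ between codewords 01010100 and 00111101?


Count differing positions: . ^ ^ . ^ . . ^ = 4 differences

4


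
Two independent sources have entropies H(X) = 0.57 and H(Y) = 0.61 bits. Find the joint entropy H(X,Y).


For independent variables, H(X,Y) = H(X) + H(Y) = 0.57 + 0.61 = 1.18

1.18 bits


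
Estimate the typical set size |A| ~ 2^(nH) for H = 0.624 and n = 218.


log2|A_typical| = nH = 218 * 0.624 = 136.032, so |A_typical| ~ 2^136.032 = 8.907e+40

8.907e+40


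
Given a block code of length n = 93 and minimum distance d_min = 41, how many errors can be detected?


Detection capability = d_min - 1 = 41 - 1 = 40

40 errors


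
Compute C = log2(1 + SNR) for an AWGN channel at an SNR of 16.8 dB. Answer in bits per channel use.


SNR_linear = 10^(16.8/10) = 47.863; C = log2(1 + SNR_linear) = log2(1 + 47.863) = 5.6107

5.6107 bits/channel use


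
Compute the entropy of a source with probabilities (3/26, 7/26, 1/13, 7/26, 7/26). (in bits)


H = -sum(p_i * log2(p_i)). Terms: -(3/26)*log2(3/26) = 0.359478; -(7/26)*log2(7/26) = 0.509677; -(1/13)*log2(1/13) = 0.284649; -(7/26)*log2(7/26) = 0.509677; -(7/26)*log2(7/26) = 0.509677. H = 0.359478 + 0.509677 + 0.284649 + 0.509677 + 0.509677 = 2.1732

2.1732 bits


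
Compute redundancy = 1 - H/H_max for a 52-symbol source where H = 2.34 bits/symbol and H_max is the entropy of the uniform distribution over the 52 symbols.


H_max = log2(K) = log2(52) = 5.7004 bits/symbol. Redundancy = 1 - H/H_max = 1 - 2.34/5.7004 = 1 - 0.4105 = 0.5895

0.5895


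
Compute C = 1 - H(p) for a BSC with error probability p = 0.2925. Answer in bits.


H(p) = -p*log2(p) - (1-p)*log2(1-p) = -0.2925*log2(0.2925) - 0.7075*log2(0.7075) = 0.518746 + 0.353183 = 0.8719. C = 1 - H(p) = 1 - 0.8719 = 0.1281

0.1281 bits


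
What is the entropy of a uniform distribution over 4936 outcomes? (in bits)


H = log2(n) = log2(4936) = 12.2691

12.2691 bits


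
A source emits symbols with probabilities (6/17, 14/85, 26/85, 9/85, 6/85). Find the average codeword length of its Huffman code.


Huffman construction (repeatedly merge the two least-probable nodes; each merge adds 1 bit to every symbol beneath it): 6/85 + 9/85 = 3/17; 14/85 + 3/17 = 29/85; 26/85 + 29/85 = 11/17; 6/17 + 11/17 = 1. Resulting codeword lengths (in the order the probabilities were given): (1, 3, 2, 4, 4). L_avg = sum(p_i * l_i) = 6/17*1 + 14/85*3 + 26/85*2 + 9/85*4 + 6/85*4 = 184/85 = 2.1647

2.1647 bits


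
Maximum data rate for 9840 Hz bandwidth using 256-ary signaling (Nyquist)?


Rate = 2 * B * log2(M) = 2 * 9840 * 8.0 = 157440.0

157440.0 bps


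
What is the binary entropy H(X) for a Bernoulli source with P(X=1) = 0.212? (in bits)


H = -p*log2(p) - (1-p)*log2(1-p). -0.212*log2(0.212) = 0.474427; -0.788*log2(0.788) = 0.270861. H = 0.474427 + 0.270861 = 0.7453

0.7453 bits


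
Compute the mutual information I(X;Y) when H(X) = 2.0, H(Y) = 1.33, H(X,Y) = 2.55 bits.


I(X;Y) = H(X) + H(Y) - H(X,Y) = 2.0 + 1.33 - 2.55 = 0.78

0.78 bits


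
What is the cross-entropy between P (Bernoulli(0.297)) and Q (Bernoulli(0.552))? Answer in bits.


H(P,Q) = -p*log2(q) - (1-p)*log2(1-q). -0.297*log2(0.552) = 0.254606; -0.703*log2(0.448) = 0.814376. H(P,Q) = 0.254606 + 0.814376 = 1.069

1.069 bits


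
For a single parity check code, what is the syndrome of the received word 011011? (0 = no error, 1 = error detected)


Syndrome = XOR of all bits = 0 XOR 1 XOR 1 XOR 0 XOR 1 XOR 1 = 0

0


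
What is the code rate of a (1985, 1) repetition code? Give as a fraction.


Rate = k/n = 1/1985

1/1985


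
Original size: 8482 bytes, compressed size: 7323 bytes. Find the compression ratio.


Ratio = original / compressed = 8482 / 7323 = 1.1583

1.1583


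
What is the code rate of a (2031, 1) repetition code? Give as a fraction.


Rate = k/n = 1/2031

1/2031


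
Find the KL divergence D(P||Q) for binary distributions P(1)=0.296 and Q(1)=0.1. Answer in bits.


KL = p*log2(p/q) + (1-p)*log2((1-p)/(1-q)) = 0.296*log2(0.296/0.1) + 0.704*log2(0.704/0.9) = 0.214

0.214 bits


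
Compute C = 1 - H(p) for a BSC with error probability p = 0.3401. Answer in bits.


H(p) = -p*log2(p) - (1-p)*log2(1-p) = -0.3401*log2(0.3401) - 0.6599*log2(0.6599) = 0.529185 + 0.395729 = 0.9249. C = 1 - H(p) = 1 - 0.9249 = 0.0751

0.0751 bits


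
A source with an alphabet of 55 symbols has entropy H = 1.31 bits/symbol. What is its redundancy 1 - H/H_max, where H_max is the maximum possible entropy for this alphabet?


H_max = log2(K) = log2(55) = 5.7814 bits/symbol. Redundancy = 1 - H/H_max = 1 - 1.31/5.7814 = 1 - 0.2266 = 0.7734

0.7734


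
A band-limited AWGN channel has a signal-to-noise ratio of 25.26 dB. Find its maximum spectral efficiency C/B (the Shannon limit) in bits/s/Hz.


SNR_linear = 10^(25.26/10) = 335.7376; C/B = log2(1 + SNR_linear) = log2(1 + 335.7376) = 8.3955

8.3955 bits/s/Hz


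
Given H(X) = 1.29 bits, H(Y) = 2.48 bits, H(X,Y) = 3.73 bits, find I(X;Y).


I(X;Y) = H(X) + H(Y) - H(X,Y) = 1.29 + 2.48 - 3.73 = 0.04

0.04 bits


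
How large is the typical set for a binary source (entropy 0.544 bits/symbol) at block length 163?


log2|A_typical| = nH = 163 * 0.544 = 88.672, so |A_typical| ~ 2^88.672 = 4.931e+26

4.931e+26


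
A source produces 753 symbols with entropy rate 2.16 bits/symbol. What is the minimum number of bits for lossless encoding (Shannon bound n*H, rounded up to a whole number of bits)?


Minimum bits >= n * H = 753 * 2.16 = 1626.48, rounded up to a whole number of bits = 1627

1627 bits


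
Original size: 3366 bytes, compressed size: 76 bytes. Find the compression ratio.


Ratio = original / compressed = 3366 / 76 = 44.2895

44.2895


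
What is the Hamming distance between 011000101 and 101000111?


Count differing positions: ^ ^ . . . . . ^ . = 3 differences

3


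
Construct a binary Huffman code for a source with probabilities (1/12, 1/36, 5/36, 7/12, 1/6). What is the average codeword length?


Huffman construction (repeatedly merge the two least-probable nodes; each merge adds 1 bit to every symbol beneath it): 1/36 + 1/12 = 1/9; 1/9 + 5/36 = 1/4; 1/6 + 1/4 = 5/12; 5/12 + 7/12 = 1. Resulting codeword lengths (in the order the probabilities were given): (4, 4, 3, 1, 2). L_avg = sum(p_i * l_i) = 1/12*4 + 1/36*4 + 5/36*3 + 7/12*1 + 1/6*2 = 16/9 = 1.7778

1.7778 bits


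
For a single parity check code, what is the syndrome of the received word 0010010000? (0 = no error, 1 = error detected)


Syndrome = XOR of all bits = 0 XOR 0 XOR 1 XOR 0 XOR 0 XOR 1 XOR 0 XOR 0 XOR 0 XOR 0 = 0

0


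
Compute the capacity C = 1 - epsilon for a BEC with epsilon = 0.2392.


C = 1 - epsilon = 1 - 0.2392 = 0.7608

0.7608 bits


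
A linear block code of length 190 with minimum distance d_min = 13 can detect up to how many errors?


Detection capability = d_min - 1 = 13 - 1 = 12

12 errors


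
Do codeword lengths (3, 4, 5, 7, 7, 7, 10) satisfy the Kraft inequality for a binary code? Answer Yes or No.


Kraft sum = sum(2^(-l_i)) = 0.2432, need <= 1. Result: satisfied (a binary prefix-free code with these lengths exists)

Yes


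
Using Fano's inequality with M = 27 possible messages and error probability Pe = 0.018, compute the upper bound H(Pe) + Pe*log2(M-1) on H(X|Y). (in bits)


H(Pe) = -Pe*log2(Pe) - (1-Pe)*log2(1-Pe) = -0.018*log2(0.018) - 0.982*log2(0.982) = 0.104325 + 0.025733 = 0.1301. Pe*log2(M-1) = 0.018*log2(26) = 0.084608. Bound = H(Pe) + Pe*log2(M-1) = 0.104325 + 0.025733 + 0.084608 = 0.2147

0.2147 bits


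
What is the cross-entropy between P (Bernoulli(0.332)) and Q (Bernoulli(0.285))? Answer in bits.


H(P,Q) = -p*log2(q) - (1-p)*log2(1-q). -0.332*log2(0.285) = 0.601241; -0.668*log2(0.715) = 0.323302. H(P,Q) = 0.601241 + 0.323302 = 0.9245

0.9245 bits


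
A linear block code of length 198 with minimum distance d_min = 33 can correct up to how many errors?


Correction capability = floor((d-1)/2) = floor((33-1)/2) = 16

16 errors


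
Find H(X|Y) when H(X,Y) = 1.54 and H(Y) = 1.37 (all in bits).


H(X|Y) = H(X,Y) - H(Y) = 1.54 - 1.37 = 0.17

0.17 bits


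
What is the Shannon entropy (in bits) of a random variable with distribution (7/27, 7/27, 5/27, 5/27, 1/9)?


H = -sum(p_i * log2(p_i)). Terms: -(7/27)*log2(7/27) = 0.504916; -(7/27)*log2(7/27) = 0.504916; -(5/27)*log2(5/27) = 0.450548; -(5/27)*log2(5/27) = 0.450548; -(1/9)*log2(1/9) = 0.352214. H = 0.504916 + 0.504916 + 0.450548 + 0.450548 + 0.352214 = 2.2631

2.2631 bits


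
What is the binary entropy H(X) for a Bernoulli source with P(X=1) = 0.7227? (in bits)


H = -p*log2(p) - (1-p)*log2(1-p). -0.7227*log2(0.7227) = 0.338607; -0.2773*log2(0.2773) = 0.513138. H = 0.338607 + 0.513138 = 0.8517

0.8517 bits


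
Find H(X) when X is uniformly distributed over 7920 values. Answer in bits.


H = log2(n) = log2(7920) = 12.9513

12.9513 bits


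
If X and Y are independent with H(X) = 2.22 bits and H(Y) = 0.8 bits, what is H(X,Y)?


For independent variables, H(X,Y) = H(X) + H(Y) = 2.22 + 0.8 = 3.02

3.02 bits


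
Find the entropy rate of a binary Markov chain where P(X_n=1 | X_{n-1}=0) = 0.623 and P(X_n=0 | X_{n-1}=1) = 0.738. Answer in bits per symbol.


Stationary distribution: pi_0 = p10/(p01+p10) = 0.5422, pi_1 = 0.4578. Entropy rate H' = pi_0*H(p01) + pi_1*H(p10) = 0.5422*0.9559 + 0.4578*0.8297 = 0.8982

0.8982 bits/symbol


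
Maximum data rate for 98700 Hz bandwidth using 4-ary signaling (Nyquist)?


Rate = 2 * B * log2(M) = 2 * 98700 * 2.0 = 394800.0

394800.0 bps


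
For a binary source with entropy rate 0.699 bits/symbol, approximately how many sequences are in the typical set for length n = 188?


log2|A_typical| = nH = 188 * 0.699 = 131.412, so |A_typical| ~ 2^131.412 = 3.622e+39

3.622e+39


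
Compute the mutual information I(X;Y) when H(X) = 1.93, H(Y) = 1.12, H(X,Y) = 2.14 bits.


I(X;Y) = H(X) + H(Y) - H(X,Y) = 1.93 + 1.12 - 2.14 = 0.91

0.91 bits


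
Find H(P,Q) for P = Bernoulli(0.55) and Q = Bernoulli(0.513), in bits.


H(P,Q) = -p*log2(q) - (1-p)*log2(1-q). -0.55*log2(0.513) = 0.529633; -0.45*log2(0.487) = 0.467103. H(P,Q) = 0.529633 + 0.467103 = 0.9967

0.9967 bits


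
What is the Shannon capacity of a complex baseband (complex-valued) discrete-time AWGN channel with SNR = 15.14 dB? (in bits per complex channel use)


SNR_linear = 10^(15.14/10) = 32.6588; C = log2(1 + SNR_linear) = log2(1 + 32.6588) = 5.0729

5.0729 bits/channel use


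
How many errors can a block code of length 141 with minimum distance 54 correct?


Correction capability = floor((d-1)/2) = floor((54-1)/2) = 26

26 errors


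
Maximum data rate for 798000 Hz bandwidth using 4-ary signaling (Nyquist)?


Rate = 2 * B * log2(M) = 2 * 798000 * 2.0 = 3192000.0

3192000.0 bps


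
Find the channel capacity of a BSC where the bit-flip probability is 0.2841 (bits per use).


H(p) = -p*log2(p) - (1-p)*log2(1-p) = -0.2841*log2(0.2841) - 0.7159*log2(0.7159) = 0.515792 + 0.345186 = 0.861. C = 1 - H(p) = 1 - 0.861 = 0.139

0.139 bits


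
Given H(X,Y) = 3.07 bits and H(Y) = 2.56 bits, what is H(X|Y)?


H(X|Y) = H(X,Y) - H(Y) = 3.07 - 2.56 = 0.51

0.51 bits


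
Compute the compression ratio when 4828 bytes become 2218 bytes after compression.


Ratio = original / compressed = 4828 / 2218 = 2.1767

2.1767


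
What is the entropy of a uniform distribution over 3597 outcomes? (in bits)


H = log2(n) = log2(3597) = 11.8126

11.8126 bits


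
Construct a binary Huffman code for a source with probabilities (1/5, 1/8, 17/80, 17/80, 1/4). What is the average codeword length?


Huffman construction (repeatedly merge the two least-probable nodes; each merge adds 1 bit to every symbol beneath it): 1/8 + 1/5 = 13/40; 17/80 + 17/80 = 17/40; 1/4 + 13/40 = 23/40; 17/40 + 23/40 = 1. Resulting codeword lengths (in the order the probabilities were given): (3, 3, 2, 2, 2). L_avg = sum(p_i * l_i) = 1/5*3 + 1/8*3 + 17/80*2 + 17/80*2 + 1/4*2 = 93/40 = 2.325

2.325 bits


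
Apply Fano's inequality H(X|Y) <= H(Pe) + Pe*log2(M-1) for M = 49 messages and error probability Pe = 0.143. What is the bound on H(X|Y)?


H(Pe) = -Pe*log2(Pe) - (1-Pe)*log2(1-Pe) = -0.143*log2(0.143) - 0.857*log2(0.857) = 0.401246 + 0.190796 = 0.592. Pe*log2(M-1) = 0.143*log2(48) = 0.798650. Bound = H(Pe) + Pe*log2(M-1) = 0.401246 + 0.190796 + 0.798650 = 1.3907

1.3907 bits


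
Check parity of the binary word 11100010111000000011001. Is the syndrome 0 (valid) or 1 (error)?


Syndrome = XOR of all bits = 1 XOR 1 XOR 1 XOR 0 XOR 0 XOR 0 XOR 1 XOR 0 XOR 1 XOR 1 XOR 1 XOR 0 XOR 0 XOR 0 XOR 0 XOR 0 XOR 0 XOR 0 XOR 1 XOR 1 XOR 0 XOR 0 XOR 1 = 0

0


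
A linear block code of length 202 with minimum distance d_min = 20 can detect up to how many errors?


Detection capability = d_min - 1 = 20 - 1 = 19

19 errors


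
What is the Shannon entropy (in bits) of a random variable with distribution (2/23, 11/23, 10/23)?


H = -sum(p_i * log2(p_i)). Terms: -(2/23)*log2(2/23) = 0.306397; -(11/23)*log2(11/23) = 0.508932; -(10/23)*log2(10/23) = 0.522450. H = 0.306397 + 0.508932 + 0.522450 = 1.3378

1.3378 bits


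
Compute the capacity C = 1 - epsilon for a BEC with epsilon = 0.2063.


C = 1 - epsilon = 1 - 0.2063 = 0.7937

0.7937 bits


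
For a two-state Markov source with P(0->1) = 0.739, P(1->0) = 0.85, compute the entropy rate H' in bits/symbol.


Stationary distribution: pi_0 = p10/(p01+p10) = 0.5349, pi_1 = 0.4651. Entropy rate H' = pi_0*H(p01) + pi_1*H(p10) = 0.5349*0.8283 + 0.4651*0.6098 = 0.7267

0.7267 bits/symbol


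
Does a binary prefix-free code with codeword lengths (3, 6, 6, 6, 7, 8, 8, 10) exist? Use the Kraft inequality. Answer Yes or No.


Kraft sum = sum(2^(-l_i)) = 0.1885, need <= 1. Result: satisfied (a binary prefix-free code with these lengths exists)

Yes


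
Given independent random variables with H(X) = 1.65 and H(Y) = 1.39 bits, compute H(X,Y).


For independent variables, H(X,Y) = H(X) + H(Y) = 1.65 + 1.39 = 3.04

3.04 bits


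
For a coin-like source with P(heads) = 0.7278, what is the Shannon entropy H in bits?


H = -p*log2(p) - (1-p)*log2(1-p). -0.7278*log2(0.7278) = 0.333613; -0.2722*log2(0.2722) = 0.510990. H = 0.333613 + 0.510990 = 0.8446

0.8446 bits


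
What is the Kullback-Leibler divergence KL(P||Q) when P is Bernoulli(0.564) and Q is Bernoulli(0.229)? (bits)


KL = p*log2(p/q) + (1-p)*log2((1-p)/(1-q)) = 0.564*log2(0.564/0.229) + 0.436*log2(0.436/0.771) = 0.3748

0.3748 bits


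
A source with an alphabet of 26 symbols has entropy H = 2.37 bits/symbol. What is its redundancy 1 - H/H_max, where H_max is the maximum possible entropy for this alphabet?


H_max = log2(K) = log2(26) = 4.7004 bits/symbol. Redundancy = 1 - H/H_max = 1 - 2.37/4.7004 = 1 - 0.5042 = 0.4958

0.4958


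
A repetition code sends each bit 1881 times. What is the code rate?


Rate = k/n = 1/1881

1/1881


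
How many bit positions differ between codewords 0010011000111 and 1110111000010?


Count differing positions: ^ ^ . . ^ . . . . . ^ . ^ = 5 differences

5


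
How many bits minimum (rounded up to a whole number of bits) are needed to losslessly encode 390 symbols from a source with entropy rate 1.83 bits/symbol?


Minimum bits >= n * H = 390 * 1.83 = 713.7, rounded up to a whole number of bits = 714

714 bits


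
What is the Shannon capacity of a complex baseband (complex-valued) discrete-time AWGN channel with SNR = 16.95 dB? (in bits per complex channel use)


SNR_linear = 10^(16.95/10) = 49.545; C = log2(1 + SNR_linear) = log2(1 + 49.545) = 5.6595

5.6595 bits/channel use


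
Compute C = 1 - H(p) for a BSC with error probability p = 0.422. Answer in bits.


H(p) = -p*log2(p) - (1-p)*log2(1-p) = -0.422*log2(0.422) - 0.578*log2(0.578) = 0.525257 + 0.457116 = 0.9824. C = 1 - H(p) = 1 - 0.9824 = 0.0176

0.0176 bits


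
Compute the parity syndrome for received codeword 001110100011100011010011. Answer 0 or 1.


Syndrome = XOR of all bits = 0 XOR 0 XOR 1 XOR 1 XOR 1 XOR 0 XOR 1 XOR 0 XOR 0 XOR 0 XOR 1 XOR 1 XOR 1 XOR 0 XOR 0 XOR 0 XOR 1 XOR 1 XOR 0 XOR 1 XOR 0 XOR 0 XOR 1 XOR 1 = 0

0


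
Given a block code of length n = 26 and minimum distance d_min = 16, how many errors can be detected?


Detection capability = d_min - 1 = 16 - 1 = 15

15 errors


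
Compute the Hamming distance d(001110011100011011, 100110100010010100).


Count differing positions: ^ . ^ . . . ^ ^ ^ ^ ^ . . . ^ ^ ^ ^ = 11 differences

11


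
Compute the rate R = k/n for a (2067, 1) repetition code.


Rate = k/n = 1/2067

1/2067


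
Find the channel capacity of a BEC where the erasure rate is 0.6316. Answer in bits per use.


C = 1 - epsilon = 1 - 0.6316 = 0.3684

0.3684 bits


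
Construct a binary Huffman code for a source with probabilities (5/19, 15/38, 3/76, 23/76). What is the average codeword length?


Huffman construction (repeatedly merge the two least-probable nodes; each merge adds 1 bit to every symbol beneath it): 3/76 + 5/19 = 23/76; 23/76 + 23/76 = 23/38; 15/38 + 23/38 = 1. Resulting codeword lengths (in the order the probabilities were given): (3, 1, 3, 2). L_avg = sum(p_i * l_i) = 5/19*3 + 15/38*1 + 3/76*3 + 23/76*2 = 145/76 = 1.9079

1.9079 bits


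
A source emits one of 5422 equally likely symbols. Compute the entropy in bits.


H = log2(n) = log2(5422) = 12.4046

12.4046 bits


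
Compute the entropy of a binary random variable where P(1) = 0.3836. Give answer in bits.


H = -p*log2(p) - (1-p)*log2(1-p). -0.3836*log2(0.3836) = 0.530260; -0.6164*log2(0.6164) = 0.430285. H = 0.530260 + 0.430285 = 0.9605

0.9605 bits


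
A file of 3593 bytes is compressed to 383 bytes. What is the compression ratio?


Ratio = original / compressed = 3593 / 383 = 9.3812

9.3812


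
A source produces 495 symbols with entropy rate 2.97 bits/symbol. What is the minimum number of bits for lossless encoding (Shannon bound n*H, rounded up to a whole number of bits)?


Minimum bits >= n * H = 495 * 2.97 = 1470.15, rounded up to a whole number of bits = 1471

1471 bits


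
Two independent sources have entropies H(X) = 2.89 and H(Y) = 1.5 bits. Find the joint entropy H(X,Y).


For independent variables, H(X,Y) = H(X) + H(Y) = 2.89 + 1.5 = 4.39

4.39 bits


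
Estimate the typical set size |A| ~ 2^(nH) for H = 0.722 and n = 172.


log2|A_typical| = nH = 172 * 0.722 = 124.184, so |A_typical| ~ 2^124.184 = 2.416e+37

2.416e+37


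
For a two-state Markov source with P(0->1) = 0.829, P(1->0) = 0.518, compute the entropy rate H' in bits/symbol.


Stationary distribution: pi_0 = p10/(p01+p10) = 0.3846, pi_1 = 0.6154. Entropy rate H' = pi_0*H(p01) + pi_1*H(p10) = 0.3846*0.66 + 0.6154*0.9991 = 0.8687

0.8687 bits/symbol


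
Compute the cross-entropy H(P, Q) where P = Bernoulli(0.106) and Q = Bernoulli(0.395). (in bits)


H(P,Q) = -p*log2(q) - (1-p)*log2(1-q). -0.106*log2(0.395) = 0.142048; -0.894*log2(0.605) = 0.648144. H(P,Q) = 0.142048 + 0.648144 = 0.7902

0.7902 bits


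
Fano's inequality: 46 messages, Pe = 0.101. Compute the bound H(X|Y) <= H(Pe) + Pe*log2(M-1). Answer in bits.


H(Pe) = -Pe*log2(Pe) - (1-Pe)*log2(1-Pe) = -0.101*log2(0.101) - 0.899*log2(0.899) = 0.334065 + 0.138093 = 0.4722. Pe*log2(M-1) = 0.101*log2(45) = 0.554677. Bound = H(Pe) + Pe*log2(M-1) = 0.334065 + 0.138093 + 0.554677 = 1.0268

1.0268 bits


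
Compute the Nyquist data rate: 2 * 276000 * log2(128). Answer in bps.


Rate = 2 * B * log2(M) = 2 * 276000 * 7.0 = 3864000.0

3864000.0 bps


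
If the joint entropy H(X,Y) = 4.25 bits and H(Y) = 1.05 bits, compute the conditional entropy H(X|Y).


H(X|Y) = H(X,Y) - H(Y) = 4.25 - 1.05 = 3.2

3.2 bits


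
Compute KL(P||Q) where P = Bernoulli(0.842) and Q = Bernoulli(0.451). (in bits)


KL = p*log2(p/q) + (1-p)*log2((1-p)/(1-q)) = 0.842*log2(0.842/0.451) + 0.158*log2(0.158/0.549) = 0.4745

0.4745 bits


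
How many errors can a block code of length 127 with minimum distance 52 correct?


Correction capability = floor((d-1)/2) = floor((52-1)/2) = 25

25 errors


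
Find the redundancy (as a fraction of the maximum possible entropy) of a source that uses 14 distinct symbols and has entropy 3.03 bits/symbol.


H_max = log2(K) = log2(14) = 3.8074 bits/symbol. Redundancy = 1 - H/H_max = 1 - 3.03/3.8074 = 1 - 0.7958 = 0.2042

0.2042


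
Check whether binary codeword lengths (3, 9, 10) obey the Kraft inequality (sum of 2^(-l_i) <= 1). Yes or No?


Kraft sum = sum(2^(-l_i)) = 0.1279, need <= 1. Result: satisfied (a binary prefix-free code with these lengths exists)

Yes


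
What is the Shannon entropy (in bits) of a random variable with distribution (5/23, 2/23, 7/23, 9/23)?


H = -sum(p_i * log2(p_i)). Terms: -(5/23)*log2(5/23) = 0.478616; -(2/23)*log2(2/23) = 0.306397; -(7/23)*log2(7/23) = 0.522324; -(9/23)*log2(9/23) = 0.529684. H = 0.478616 + 0.306397 + 0.522324 + 0.529684 = 1.837

1.837 bits


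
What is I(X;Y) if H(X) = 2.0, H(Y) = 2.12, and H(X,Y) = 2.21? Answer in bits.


I(X;Y) = H(X) + H(Y) - H(X,Y) = 2.0 + 2.12 - 2.21 = 1.91

1.91 bits


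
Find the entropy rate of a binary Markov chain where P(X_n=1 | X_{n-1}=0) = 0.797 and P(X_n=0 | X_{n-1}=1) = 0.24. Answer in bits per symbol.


Stationary distribution: pi_0 = p10/(p01+p10) = 0.2314, pi_1 = 0.7686. Entropy rate H' = pi_0*H(p01) + pi_1*H(p10) = 0.2314*0.7279 + 0.7686*0.795 = 0.7795

0.7795 bits/symbol


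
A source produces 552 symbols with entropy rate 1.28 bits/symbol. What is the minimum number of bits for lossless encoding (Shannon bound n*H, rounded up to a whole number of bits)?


Minimum bits >= n * H = 552 * 1.28 = 706.56, rounded up to a whole number of bits = 707

707 bits


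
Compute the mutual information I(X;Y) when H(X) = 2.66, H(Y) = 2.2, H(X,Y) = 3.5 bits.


I(X;Y) = H(X) + H(Y) - H(X,Y) = 2.66 + 2.2 - 3.5 = 1.36

1.36 bits


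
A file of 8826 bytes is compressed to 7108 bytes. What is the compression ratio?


Ratio = original / compressed = 8826 / 7108 = 1.2417

1.2417


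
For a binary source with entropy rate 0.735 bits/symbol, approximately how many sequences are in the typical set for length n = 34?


log2|A_typical| = nH = 34 * 0.735 = 24.99, so |A_typical| ~ 2^24.99 = 3.332e+07

3.332e+07


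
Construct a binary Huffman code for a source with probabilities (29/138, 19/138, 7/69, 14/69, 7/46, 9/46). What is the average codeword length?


Huffman construction (repeatedly merge the two least-probable nodes; each merge adds 1 bit to every symbol beneath it): 7/69 + 19/138 = 11/46; 7/46 + 9/46 = 8/23; 14/69 + 29/138 = 19/46; 11/46 + 8/23 = 27/46; 19/46 + 27/46 = 1. Resulting codeword lengths (in the order the probabilities were given): (2, 3, 3, 2, 3, 3). L_avg = sum(p_i * l_i) = 29/138*2 + 19/138*3 + 7/69*3 + 14/69*2 + 7/46*3 + 9/46*3 = 119/46 = 2.587

2.587 bits


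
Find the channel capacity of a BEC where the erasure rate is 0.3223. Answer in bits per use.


C = 1 - epsilon = 1 - 0.3223 = 0.6777

0.6777 bits


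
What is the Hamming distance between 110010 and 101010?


Count differing positions: . ^ ^ . . . = 2 differences

2


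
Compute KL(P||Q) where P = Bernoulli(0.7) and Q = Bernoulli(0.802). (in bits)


KL = p*log2(p/q) + (1-p)*log2((1-p)/(1-q)) = 0.7*log2(0.7/0.802) + 0.3*log2(0.3/0.198) = 0.0425

0.0425 bits


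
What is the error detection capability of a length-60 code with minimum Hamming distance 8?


Detection capability = d_min - 1 = 8 - 1 = 7

7 errors


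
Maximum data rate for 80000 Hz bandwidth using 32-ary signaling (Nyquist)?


Rate = 2 * B * log2(M) = 2 * 80000 * 5.0 = 800000.0

800000.0 bps


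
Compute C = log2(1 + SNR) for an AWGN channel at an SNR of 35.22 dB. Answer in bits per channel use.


SNR_linear = 10^(35.22/10) = 3326.5955; C = log2(1 + SNR_linear) = log2(1 + 3326.5955) = 11.7003

11.7003 bits/channel use


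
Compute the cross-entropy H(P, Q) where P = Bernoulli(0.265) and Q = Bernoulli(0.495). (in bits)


H(P,Q) = -p*log2(q) - (1-p)*log2(1-q). -0.265*log2(0.495) = 0.268842; -0.735*log2(0.505) = 0.724449. H(P,Q) = 0.268842 + 0.724449 = 0.9933

0.9933 bits


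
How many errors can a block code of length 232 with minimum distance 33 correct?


Correction capability = floor((d-1)/2) = floor((33-1)/2) = 16

16 errors


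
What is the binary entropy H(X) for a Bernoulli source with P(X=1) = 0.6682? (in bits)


H = -p*log2(p) - (1-p)*log2(1-p). -0.6682*log2(0.6682) = 0.388657; -0.3318*log2(0.3318) = 0.528098. H = 0.388657 + 0.528098 = 0.9168

0.9168 bits


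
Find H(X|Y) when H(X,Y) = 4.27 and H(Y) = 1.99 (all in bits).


H(X|Y) = H(X,Y) - H(Y) = 4.27 - 1.99 = 2.28

2.28 bits


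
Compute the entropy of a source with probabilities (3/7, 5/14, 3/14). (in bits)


H = -sum(p_i * log2(p_i)). Terms: -(3/7)*log2(3/7) = 0.523882; -(5/14)*log2(5/14) = 0.530510; -(3/14)*log2(3/14) = 0.476227. H = 0.523882 + 0.530510 + 0.476227 = 1.5306

1.5306 bits


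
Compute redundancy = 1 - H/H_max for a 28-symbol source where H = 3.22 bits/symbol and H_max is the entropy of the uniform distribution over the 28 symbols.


H_max = log2(K) = log2(28) = 4.8074 bits/symbol. Redundancy = 1 - H/H_max = 1 - 3.22/4.8074 = 1 - 0.6698 = 0.3302

0.3302


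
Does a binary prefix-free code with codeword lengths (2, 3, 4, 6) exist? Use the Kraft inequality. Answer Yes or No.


Kraft sum = sum(2^(-l_i)) = 0.4531, need <= 1. Result: satisfied (a binary prefix-free code with these lengths exists)

Yes


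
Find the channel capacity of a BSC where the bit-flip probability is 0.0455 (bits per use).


H(p) = -p*log2(p) - (1-p)*log2(1-p) = -0.0455*log2(0.0455) - 0.9545*log2(0.9545) = 0.202839 + 0.064126 = 0.267. C = 1 - H(p) = 1 - 0.267 = 0.733

0.733 bits


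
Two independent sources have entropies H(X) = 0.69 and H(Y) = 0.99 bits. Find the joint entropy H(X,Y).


For independent variables, H(X,Y) = H(X) + H(Y) = 0.69 + 0.99 = 1.68

1.68 bits


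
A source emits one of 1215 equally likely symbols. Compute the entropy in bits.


H = log2(n) = log2(1215) = 10.2467

10.2467 bits


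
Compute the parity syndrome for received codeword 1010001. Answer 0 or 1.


Syndrome = XOR of all bits = 1 XOR 0 XOR 1 XOR 0 XOR 0 XOR 0 XOR 1 = 1

1
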